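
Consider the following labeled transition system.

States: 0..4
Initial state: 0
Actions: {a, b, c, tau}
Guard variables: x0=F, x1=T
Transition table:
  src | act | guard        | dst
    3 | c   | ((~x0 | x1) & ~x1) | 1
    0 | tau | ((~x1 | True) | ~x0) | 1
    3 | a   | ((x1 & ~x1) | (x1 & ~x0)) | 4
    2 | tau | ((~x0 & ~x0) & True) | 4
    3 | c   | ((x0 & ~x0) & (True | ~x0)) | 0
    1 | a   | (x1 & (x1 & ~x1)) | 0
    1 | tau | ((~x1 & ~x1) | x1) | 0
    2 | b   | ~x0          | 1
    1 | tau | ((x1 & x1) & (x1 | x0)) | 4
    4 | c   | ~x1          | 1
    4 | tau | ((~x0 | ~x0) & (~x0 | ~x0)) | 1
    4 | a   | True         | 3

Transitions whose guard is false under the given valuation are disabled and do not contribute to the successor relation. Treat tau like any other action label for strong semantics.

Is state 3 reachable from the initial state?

Answer: REACHABLE

Working:
Guard filter leaves 8 enabled edge(s).
L0 = {0}
L1 = {1}  now seen {0,1}
L2 = {4}  now seen {0,1,4}
L3 = {3}  now seen {0,1,3,4}
R = {0,1,3,4}
witness 3: tau·tau·a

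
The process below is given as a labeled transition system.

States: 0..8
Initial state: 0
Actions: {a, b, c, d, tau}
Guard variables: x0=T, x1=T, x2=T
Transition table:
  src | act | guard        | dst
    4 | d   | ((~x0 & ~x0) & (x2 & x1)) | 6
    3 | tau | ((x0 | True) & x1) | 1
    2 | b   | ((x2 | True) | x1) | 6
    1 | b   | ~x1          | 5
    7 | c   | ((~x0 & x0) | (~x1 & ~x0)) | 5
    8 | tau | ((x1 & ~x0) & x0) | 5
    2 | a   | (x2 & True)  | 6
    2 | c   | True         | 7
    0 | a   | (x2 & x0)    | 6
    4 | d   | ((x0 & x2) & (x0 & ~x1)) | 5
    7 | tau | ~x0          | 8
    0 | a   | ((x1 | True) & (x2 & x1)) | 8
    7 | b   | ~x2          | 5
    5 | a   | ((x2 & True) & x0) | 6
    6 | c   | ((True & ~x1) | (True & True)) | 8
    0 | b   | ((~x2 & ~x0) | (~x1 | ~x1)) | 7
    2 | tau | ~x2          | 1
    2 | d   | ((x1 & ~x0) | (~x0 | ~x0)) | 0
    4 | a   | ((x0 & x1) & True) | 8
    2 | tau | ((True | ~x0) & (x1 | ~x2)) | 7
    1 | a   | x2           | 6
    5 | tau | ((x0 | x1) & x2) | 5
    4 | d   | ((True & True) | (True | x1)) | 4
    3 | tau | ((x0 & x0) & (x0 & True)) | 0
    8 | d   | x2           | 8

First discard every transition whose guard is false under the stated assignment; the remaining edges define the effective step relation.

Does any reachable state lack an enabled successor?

R = {0,6,8}
  0: a→6  a→8  [2 exit(s)]
  6: c→8  [1 exit(s)]
  8: d→8  [1 exit(s)]

Answer: DEADLOCK-FREE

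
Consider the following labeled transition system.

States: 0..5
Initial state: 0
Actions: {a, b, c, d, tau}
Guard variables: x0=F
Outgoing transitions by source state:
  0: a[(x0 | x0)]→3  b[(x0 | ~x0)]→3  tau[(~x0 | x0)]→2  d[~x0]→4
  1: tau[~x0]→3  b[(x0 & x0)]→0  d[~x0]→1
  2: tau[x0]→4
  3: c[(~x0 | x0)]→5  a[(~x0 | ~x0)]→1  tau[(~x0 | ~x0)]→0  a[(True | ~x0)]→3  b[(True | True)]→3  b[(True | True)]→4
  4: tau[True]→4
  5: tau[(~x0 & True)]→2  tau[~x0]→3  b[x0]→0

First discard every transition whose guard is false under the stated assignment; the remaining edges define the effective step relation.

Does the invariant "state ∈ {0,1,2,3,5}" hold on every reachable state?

Safe = {0,1,2,3,5}
R = {0,1,2,3,4,5}
  0: safe
  1: safe
  2: safe
  3: safe
  4: ✗ unsafe
  5: safe
reach 4 via d — violates

Answer: INVARIANT VIOLATED at state 4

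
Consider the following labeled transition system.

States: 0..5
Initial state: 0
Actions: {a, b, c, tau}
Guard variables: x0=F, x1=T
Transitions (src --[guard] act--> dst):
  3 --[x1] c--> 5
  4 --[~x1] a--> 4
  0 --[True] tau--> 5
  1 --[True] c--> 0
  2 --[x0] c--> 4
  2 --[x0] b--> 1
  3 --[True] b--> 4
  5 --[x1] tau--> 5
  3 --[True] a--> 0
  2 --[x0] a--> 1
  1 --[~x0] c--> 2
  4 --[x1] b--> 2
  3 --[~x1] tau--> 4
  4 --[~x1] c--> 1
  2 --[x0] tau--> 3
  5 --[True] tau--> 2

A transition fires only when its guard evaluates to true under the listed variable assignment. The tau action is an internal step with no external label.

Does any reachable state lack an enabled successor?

Reachable = {0,2,5}
  0: tau→5  [1 exit(s)]
  2: ∅  [no exit]
  5: tau→2  tau→5  [2 exit(s)]
trace reaching 2: tau·tau

Answer: DEADLOCK at state 2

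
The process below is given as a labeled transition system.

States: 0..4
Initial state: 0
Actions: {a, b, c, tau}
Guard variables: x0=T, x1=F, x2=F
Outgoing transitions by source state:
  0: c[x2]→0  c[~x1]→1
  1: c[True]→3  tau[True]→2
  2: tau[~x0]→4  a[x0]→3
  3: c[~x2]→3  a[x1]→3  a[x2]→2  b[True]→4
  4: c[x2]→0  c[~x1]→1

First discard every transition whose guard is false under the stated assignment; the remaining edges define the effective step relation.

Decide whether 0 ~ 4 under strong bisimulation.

Bisimulation quotient by refinement:
  π0 = {{0,1,2,3,4}}
  π1 = {{0,4},{1},{2},{3}}
4 equivalence class(es) (converged in 2)
[0]={0,4}  [4]={0,4}

Answer: BISIMILAR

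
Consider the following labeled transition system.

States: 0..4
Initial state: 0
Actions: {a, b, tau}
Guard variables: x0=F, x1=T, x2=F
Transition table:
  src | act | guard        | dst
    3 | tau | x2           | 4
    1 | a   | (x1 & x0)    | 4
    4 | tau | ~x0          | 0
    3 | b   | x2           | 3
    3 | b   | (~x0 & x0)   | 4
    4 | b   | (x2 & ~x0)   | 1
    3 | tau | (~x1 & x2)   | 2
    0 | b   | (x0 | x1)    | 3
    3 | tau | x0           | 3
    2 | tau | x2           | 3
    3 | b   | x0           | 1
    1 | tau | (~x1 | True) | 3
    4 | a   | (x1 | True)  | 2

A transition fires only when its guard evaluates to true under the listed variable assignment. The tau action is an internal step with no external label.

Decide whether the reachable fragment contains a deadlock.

Answer: DEADLOCK at state 3

Working:
Reach set: {0,3}
  0: b→3  [1 exit(s)]
  3: ∅  [no exit]
Path to 3: b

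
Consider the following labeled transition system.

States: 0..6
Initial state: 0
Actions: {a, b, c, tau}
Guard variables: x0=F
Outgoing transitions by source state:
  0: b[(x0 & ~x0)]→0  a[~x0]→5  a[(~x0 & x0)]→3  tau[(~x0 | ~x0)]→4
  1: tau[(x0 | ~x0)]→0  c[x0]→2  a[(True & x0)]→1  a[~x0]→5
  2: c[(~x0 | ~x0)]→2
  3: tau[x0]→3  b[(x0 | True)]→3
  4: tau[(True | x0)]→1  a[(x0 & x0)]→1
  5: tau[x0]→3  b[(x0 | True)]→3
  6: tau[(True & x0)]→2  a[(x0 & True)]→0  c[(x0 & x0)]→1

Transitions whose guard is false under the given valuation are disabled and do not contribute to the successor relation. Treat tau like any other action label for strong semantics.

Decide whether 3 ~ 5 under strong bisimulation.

Answer: BISIMILAR

Analysis:
Bisimulation quotient by refinement:
  π0 = {{0,1,2,3,4,5,6}}
  π1 = {{0,1},{2},{3,5},{4},{6}}
  π2 = {{0},{1},{2},{3,5},{4},{6}}
Fixed point at round 3; 6 class(es).
class of 3: {3,5}; class of 5: {3,5}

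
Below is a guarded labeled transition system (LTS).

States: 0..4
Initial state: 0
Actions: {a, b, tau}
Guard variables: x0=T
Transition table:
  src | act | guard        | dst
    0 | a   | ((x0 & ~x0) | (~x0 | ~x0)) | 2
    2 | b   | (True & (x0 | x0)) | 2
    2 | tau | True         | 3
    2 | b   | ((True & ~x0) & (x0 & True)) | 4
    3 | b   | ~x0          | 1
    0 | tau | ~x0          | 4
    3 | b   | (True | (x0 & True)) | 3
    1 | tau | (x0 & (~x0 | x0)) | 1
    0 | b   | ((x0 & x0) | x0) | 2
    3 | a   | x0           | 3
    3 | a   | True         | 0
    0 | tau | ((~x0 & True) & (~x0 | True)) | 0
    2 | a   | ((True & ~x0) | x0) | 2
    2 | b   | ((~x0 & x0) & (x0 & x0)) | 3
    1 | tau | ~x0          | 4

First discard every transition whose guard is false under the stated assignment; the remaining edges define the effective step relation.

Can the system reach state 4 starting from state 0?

After dropping false guards: 8 live edges.
Layer 0: {0}
Layer 1: {2}  total {0,2}
Layer 2: {3}  total {0,2,3}
R = {0,2,3}

Answer: UNREACHABLE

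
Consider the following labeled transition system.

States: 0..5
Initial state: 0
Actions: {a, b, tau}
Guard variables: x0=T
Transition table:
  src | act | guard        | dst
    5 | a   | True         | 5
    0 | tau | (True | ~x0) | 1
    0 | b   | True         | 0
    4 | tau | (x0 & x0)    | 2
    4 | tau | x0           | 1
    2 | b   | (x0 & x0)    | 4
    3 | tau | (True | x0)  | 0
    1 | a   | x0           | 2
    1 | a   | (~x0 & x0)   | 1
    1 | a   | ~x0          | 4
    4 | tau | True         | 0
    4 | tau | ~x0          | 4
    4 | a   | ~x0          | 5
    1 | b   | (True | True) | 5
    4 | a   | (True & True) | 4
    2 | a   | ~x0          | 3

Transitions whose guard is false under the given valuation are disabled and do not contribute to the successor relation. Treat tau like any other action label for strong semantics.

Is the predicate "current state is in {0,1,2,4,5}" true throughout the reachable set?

Answer: INVARIANT HOLDS

Working:
Allowed set {0,1,2,4,5}
R = {0,1,2,4,5}
  0: ok
  1: ok
  2: ok
  4: ok
  5: ok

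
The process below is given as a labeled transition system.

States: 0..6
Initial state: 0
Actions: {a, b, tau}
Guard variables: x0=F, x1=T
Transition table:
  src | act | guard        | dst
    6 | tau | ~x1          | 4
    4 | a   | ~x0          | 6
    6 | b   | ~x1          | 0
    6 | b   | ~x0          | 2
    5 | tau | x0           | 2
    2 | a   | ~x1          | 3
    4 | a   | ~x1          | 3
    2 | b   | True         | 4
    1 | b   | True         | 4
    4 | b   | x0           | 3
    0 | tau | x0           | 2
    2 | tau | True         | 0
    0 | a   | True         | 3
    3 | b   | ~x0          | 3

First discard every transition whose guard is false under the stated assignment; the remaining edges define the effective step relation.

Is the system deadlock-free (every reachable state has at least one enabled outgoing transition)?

Answer: DEADLOCK-FREE

Trace:
Reachable = {0,3}
  0: a→3  [1 exit(s)]
  3: b→3  [1 exit(s)]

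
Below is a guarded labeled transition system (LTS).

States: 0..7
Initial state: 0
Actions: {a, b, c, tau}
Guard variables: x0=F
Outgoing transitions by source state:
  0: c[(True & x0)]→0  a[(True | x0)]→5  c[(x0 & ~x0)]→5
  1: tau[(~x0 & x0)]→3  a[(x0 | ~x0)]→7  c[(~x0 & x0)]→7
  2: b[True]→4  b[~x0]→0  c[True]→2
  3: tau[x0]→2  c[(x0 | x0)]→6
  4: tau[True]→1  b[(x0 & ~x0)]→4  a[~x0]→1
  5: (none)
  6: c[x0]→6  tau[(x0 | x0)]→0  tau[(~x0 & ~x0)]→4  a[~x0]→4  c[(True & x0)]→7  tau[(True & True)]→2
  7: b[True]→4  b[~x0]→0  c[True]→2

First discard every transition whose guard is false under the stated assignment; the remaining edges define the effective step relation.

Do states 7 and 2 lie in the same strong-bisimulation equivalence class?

Answer: BISIMILAR

Working:
Compute ~ classes (split until stable):
  round 0: {{0,1,2,3,4,5,6,7}}
  round 1: {{0,1},{2,7},{3,5},{4,6}}
  round 2: {{0},{1},{2,7},{3,5},{4},{6}}
stable after 3 split(s): 6 block(s)
class of 7: {2,7}; class of 2: {2,7}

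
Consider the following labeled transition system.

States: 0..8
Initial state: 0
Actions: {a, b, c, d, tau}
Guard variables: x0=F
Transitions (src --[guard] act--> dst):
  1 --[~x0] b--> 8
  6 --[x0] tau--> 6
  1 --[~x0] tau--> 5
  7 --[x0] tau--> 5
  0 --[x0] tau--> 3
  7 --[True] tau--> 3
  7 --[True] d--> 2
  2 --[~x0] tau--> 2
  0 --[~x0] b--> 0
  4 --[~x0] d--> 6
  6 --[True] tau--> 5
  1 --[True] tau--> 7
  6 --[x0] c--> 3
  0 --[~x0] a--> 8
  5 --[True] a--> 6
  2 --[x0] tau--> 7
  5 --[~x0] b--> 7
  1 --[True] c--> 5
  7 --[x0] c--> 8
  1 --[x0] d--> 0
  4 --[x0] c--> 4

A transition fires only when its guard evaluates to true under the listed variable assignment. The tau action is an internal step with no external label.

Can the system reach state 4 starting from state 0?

Guard filter leaves 13 enabled edge(s).
depth 0: {0}
depth 1: {8}  cumulative {0,8}
Reachable = {0,8}

Answer: UNREACHABLE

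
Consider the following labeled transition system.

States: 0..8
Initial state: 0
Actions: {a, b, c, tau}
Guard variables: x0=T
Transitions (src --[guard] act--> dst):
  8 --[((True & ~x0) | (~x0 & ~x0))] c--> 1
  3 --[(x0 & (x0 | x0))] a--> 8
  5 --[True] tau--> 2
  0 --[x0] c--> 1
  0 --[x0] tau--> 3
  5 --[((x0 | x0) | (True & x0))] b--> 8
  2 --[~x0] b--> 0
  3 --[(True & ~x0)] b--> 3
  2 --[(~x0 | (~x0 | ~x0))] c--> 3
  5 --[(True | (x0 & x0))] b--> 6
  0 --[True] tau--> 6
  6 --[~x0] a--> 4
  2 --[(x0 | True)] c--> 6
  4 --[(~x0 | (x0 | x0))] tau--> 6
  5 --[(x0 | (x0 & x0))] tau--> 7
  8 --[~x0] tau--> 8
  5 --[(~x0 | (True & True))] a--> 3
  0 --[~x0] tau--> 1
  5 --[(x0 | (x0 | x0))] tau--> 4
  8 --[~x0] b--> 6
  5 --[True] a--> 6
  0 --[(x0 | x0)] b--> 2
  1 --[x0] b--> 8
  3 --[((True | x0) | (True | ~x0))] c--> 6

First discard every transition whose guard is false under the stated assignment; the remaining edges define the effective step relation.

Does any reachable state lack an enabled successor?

Answer: DEADLOCK at state 6

Working:
R = {0,1,2,3,6,8}
  0: b→2  c→1  tau→3  tau→6  [deg 4]
  1: b→8  [deg 1]
  2: c→6  [deg 1]
  3: a→8  c→6  [deg 2]
  6: ∅  [no exit]
  8: ∅  [no exit]
Path to 6: tau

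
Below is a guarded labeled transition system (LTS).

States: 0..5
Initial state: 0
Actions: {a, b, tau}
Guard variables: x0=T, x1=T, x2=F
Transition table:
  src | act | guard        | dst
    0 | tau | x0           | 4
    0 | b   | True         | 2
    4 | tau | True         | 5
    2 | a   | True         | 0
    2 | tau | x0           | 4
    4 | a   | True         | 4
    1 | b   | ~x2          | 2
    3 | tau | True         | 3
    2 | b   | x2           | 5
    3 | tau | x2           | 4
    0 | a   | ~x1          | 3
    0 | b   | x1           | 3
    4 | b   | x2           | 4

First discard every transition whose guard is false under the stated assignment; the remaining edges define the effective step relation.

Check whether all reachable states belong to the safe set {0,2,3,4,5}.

Answer: INVARIANT HOLDS

Trace:
Allowed set {0,2,3,4,5}
R = {0,2,3,4,5}
  0: ok
  2: ok
  3: ok
  4: ok
  5: ok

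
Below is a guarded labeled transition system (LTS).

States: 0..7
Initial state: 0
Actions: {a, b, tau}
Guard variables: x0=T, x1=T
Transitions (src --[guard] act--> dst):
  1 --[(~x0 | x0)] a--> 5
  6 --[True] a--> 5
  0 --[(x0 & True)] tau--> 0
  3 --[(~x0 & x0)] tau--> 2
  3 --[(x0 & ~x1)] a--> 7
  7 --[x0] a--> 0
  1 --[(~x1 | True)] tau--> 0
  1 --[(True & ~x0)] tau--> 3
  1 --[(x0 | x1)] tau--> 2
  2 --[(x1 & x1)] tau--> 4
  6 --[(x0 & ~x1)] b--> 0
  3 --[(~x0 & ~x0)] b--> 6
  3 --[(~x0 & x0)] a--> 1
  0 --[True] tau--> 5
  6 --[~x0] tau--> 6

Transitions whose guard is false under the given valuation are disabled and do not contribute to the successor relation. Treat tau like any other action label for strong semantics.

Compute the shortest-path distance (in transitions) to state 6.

Answer: UNREACHABLE

Trace:
Breadth-first toward 6:
  L0 = {0}
  L1 = {5}
6 never appears.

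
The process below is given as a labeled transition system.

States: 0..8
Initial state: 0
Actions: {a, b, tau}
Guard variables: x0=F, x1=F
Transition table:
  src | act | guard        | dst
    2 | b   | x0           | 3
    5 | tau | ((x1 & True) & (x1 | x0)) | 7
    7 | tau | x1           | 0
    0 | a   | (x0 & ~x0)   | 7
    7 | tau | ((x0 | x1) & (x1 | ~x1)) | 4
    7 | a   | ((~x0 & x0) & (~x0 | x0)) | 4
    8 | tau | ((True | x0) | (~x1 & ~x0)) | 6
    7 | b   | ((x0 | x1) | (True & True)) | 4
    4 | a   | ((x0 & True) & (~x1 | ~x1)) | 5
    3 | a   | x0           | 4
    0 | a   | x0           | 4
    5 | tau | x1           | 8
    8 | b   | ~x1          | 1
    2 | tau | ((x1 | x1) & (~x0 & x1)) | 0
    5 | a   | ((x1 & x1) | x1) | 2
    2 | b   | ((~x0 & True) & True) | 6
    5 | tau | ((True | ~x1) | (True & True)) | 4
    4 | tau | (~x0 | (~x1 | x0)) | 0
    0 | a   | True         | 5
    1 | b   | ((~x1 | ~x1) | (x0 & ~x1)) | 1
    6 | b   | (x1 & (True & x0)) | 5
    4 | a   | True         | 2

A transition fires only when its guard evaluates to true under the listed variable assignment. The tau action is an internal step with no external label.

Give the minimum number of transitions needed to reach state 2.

BFS to 2:
  Layer 0: {0}
  Layer 1: {5}
  Layer 2: {4}
  Layer 3: {2}
2 enters at depth 3; path a·tau·a

Answer: 3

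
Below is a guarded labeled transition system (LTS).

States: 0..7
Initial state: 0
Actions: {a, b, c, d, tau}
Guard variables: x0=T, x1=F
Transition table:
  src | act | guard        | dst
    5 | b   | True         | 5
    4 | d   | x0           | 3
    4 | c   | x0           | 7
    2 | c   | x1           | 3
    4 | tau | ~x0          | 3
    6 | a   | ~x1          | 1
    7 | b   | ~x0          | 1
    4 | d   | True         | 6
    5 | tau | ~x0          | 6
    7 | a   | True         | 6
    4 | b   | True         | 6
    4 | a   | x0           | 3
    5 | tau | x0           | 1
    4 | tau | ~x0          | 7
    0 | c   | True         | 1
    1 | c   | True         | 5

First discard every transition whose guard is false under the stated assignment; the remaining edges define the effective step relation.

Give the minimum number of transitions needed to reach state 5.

Answer: 2

Trace:
BFS to 5:
  depth 0: {0}
  depth 1: {1}
  depth 2: {5}
5 enters at depth 2; path c·c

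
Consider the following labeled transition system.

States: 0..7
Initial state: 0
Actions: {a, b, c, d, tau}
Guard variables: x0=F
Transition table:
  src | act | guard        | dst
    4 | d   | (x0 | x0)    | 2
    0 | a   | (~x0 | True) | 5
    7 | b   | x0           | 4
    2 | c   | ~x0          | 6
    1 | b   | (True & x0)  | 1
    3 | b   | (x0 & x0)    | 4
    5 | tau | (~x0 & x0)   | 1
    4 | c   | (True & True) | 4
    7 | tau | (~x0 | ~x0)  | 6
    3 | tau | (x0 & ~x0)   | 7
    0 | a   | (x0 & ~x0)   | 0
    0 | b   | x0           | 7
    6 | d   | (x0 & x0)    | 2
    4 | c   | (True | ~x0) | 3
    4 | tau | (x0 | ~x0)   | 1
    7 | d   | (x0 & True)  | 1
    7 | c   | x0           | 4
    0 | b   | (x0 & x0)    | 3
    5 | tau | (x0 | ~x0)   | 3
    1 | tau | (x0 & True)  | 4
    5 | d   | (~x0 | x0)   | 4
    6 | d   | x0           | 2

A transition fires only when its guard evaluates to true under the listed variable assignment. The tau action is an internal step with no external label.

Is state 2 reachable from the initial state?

Answer: UNREACHABLE

Analysis:
After dropping false guards: 8 live edges.
L0 = {0}
L1 = {5}  cumulative {0,5}
L2 = {3,4}  cumulative {0,3,4,5}
L3 = {1}  cumulative {0,1,3,4,5}
R = {0,1,3,4,5}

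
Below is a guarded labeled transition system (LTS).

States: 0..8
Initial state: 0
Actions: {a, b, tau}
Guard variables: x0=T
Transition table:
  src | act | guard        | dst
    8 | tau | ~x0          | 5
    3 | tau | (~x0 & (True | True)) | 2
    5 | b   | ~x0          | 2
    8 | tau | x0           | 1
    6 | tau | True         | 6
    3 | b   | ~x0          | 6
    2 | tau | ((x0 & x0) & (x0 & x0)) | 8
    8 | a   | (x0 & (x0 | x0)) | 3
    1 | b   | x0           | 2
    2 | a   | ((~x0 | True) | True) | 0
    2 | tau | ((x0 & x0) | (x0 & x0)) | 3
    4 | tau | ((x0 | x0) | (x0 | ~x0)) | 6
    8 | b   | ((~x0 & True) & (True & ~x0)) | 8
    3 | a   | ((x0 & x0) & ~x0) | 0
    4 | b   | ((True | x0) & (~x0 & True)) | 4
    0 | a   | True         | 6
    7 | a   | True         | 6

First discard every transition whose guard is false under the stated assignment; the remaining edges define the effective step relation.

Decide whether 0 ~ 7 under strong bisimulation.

Answer: BISIMILAR

Analysis:
Bisimulation quotient by refinement:
  round 0: {{0,1,2,3,4,5,6,7,8}}
  round 1: {{0,7},{1},{2,8},{3,5},{4,6}}
  round 2: {{0,7},{1},{2},{3,5},{4,6},{8}}
stable after 3 split(s): 6 block(s)
[0]={0,7}  [7]={0,7}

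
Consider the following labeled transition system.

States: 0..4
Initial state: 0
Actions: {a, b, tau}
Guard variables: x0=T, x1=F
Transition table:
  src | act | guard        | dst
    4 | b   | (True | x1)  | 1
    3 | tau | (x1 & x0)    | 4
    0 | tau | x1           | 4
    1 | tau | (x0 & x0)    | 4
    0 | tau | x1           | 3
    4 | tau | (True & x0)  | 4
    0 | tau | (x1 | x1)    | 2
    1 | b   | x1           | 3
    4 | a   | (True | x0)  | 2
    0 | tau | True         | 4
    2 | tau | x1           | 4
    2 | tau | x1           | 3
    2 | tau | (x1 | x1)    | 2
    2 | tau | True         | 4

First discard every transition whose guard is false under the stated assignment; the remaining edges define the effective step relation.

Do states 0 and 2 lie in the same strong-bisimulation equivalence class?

Answer: BISIMILAR

Trace:
Refine partition for ~:
  π0 = {{0,1,2,3,4}}
  π1 = {{0,1,2},{3},{4}}
stable after 2 split(s): 3 block(s)
class of 0: {0,1,2}; class of 2: {0,1,2}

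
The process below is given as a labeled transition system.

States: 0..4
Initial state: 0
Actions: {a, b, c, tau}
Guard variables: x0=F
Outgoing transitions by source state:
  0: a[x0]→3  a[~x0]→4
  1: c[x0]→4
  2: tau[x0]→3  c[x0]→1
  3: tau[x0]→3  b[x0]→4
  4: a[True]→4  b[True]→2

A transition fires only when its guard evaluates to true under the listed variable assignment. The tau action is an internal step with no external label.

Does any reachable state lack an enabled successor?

Reachable = {0,2,4}
  0: a→4  [1 out]
  2: ∅  [STUCK]
  4: a→4  b→2  [2 out]
trace reaching 2: a·b

Answer: DEADLOCK at state 2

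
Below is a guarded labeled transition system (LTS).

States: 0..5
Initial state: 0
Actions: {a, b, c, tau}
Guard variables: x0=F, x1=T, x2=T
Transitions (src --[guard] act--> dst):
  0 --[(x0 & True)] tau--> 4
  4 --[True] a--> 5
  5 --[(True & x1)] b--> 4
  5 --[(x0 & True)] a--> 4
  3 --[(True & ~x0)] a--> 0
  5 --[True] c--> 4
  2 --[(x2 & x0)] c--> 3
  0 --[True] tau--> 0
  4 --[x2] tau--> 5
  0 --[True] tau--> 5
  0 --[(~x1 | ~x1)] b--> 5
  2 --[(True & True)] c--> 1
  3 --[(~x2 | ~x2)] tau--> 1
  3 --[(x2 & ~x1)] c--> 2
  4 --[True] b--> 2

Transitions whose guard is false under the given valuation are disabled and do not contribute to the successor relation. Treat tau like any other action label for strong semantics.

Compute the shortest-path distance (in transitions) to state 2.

Answer: 3

Trace:
BFS to 2:
  depth 0: {0}
  depth 1: {5}
  depth 2: {4}
  depth 3: {2}
depth(2)=3, e.g. tau·b·b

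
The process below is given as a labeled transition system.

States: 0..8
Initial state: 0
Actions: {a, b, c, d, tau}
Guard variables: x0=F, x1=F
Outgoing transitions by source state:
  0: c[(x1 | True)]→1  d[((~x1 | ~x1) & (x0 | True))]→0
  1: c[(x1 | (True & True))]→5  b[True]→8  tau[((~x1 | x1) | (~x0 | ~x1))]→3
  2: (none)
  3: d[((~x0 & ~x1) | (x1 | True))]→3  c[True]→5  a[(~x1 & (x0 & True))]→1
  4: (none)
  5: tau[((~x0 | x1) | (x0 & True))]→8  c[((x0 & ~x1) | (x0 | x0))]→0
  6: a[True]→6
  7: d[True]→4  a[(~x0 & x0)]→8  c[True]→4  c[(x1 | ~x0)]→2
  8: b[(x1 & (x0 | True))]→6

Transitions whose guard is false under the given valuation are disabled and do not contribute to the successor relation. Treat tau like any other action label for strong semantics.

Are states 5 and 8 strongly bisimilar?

Compute ~ classes (split until stable):
  round 0: {{0,1,2,3,4,5,6,7,8}}
  round 1: {{0,3,7},{1},{2,4,8},{5},{6}}
  round 2: {{0},{1},{2,4,8},{3},{5},{6},{7}}
7 equivalence class(es) (converged in 3)
[5]={5}  [8]={2,4,8}

Answer: NOT BISIMILAR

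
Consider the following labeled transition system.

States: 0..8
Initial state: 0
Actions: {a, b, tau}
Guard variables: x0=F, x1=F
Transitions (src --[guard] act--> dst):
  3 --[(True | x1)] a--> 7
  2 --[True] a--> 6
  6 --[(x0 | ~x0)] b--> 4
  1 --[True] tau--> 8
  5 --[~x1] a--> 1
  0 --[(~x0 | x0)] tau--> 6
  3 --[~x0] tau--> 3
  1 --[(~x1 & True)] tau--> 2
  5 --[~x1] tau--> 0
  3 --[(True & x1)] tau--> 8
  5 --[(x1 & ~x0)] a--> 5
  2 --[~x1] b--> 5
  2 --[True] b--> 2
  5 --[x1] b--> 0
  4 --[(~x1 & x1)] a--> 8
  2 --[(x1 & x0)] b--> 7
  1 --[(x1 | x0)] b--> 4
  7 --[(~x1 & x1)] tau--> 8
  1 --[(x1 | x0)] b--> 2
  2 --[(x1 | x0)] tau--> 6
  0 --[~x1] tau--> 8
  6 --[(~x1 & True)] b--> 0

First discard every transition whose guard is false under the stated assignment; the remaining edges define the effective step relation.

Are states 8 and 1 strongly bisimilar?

Bisimulation quotient by refinement:
  π0 = {{0,1,2,3,4,5,6,7,8}}
  π1 = {{0,1},{2},{3,5},{4,7,8},{6}}
  π2 = {{0},{1},{2},{3},{4,7,8},{5},{6}}
stable after 3 split(s): 7 block(s)
class of 8: {4,7,8}; class of 1: {1}

Answer: NOT BISIMILAR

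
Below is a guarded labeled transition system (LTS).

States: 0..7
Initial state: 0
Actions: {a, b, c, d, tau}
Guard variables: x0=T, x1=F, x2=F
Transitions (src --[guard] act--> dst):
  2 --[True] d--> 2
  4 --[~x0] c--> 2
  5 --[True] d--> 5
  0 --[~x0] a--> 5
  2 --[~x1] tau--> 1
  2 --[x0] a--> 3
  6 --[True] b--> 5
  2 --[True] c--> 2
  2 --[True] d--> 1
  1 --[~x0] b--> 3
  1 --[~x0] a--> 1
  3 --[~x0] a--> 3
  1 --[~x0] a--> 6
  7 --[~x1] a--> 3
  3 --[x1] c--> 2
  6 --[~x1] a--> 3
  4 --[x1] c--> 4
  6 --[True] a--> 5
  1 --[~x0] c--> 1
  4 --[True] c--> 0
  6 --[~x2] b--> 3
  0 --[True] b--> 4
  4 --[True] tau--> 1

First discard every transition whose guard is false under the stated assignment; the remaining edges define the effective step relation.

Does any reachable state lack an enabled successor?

Reach set: {0,1,4}
  0: b→4  [1 out]
  1: ∅  [deadlock]
  4: c→0  tau→1  [2 out]
witness 1: b·tau

Answer: DEADLOCK at state 1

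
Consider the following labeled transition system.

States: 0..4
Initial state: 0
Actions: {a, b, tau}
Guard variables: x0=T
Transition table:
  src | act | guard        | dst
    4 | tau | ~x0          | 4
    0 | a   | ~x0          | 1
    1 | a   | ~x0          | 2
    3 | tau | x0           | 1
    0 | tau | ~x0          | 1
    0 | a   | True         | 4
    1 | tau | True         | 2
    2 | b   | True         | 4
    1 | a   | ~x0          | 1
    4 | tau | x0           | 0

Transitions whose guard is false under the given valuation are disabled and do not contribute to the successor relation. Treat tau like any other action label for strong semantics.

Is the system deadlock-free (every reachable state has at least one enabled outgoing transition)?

Answer: DEADLOCK-FREE

Analysis:
Reach set: {0,4}
  0: a→4  [1 exit(s)]
  4: tau→0  [1 exit(s)]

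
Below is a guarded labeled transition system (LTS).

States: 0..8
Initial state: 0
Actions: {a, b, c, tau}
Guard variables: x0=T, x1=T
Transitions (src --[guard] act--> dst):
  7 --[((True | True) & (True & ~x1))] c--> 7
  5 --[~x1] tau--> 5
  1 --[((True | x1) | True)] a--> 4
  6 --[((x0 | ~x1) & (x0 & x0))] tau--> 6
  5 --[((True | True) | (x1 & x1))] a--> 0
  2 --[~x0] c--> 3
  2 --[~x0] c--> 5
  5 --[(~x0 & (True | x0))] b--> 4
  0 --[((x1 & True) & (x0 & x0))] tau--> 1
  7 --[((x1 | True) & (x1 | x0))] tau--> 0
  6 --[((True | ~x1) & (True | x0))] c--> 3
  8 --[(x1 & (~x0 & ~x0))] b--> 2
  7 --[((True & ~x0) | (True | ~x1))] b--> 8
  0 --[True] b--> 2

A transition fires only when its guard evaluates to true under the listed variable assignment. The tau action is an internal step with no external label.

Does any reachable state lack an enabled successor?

R = {0,1,2,4}
  0: b→2  tau→1  [deg 2]
  1: a→4  [deg 1]
  2: ∅  [deadlock]
  4: ∅  [deadlock]
trace reaching 2: b

Answer: DEADLOCK at state 2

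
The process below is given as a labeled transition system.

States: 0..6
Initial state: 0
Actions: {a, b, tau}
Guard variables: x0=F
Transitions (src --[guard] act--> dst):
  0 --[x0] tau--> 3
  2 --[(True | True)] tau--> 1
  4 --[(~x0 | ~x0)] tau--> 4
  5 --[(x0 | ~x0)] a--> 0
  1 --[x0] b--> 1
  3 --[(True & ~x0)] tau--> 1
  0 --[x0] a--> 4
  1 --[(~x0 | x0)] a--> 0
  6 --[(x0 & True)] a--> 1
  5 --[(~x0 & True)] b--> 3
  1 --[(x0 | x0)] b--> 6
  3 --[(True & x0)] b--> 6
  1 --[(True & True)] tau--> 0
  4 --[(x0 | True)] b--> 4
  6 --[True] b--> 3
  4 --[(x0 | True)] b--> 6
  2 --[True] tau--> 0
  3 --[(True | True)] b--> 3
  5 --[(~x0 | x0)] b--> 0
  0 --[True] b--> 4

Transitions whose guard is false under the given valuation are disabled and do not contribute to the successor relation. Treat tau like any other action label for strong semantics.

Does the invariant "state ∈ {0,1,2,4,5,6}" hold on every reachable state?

Safe = {0,1,2,4,5,6}
R = {0,1,3,4,6}
  0: safe
  1: safe
  3: ✗ unsafe
  4: safe
  6: safe
witness against invariant: b·b·b → 3

Answer: INVARIANT VIOLATED at state 3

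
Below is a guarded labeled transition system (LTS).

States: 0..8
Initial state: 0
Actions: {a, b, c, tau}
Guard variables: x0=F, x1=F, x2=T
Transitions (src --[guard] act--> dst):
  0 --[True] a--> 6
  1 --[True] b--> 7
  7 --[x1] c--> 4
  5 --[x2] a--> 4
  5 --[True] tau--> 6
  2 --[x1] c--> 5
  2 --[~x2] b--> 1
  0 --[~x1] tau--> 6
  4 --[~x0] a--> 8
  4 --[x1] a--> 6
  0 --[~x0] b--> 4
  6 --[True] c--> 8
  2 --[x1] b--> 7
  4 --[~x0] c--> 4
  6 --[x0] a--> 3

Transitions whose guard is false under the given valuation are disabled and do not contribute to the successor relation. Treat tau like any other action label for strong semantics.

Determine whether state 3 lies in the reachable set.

9 transition(s) survive guard evaluation.
L0 = {0}
L1 = {4,6}  total {0,4,6}
L2 = {8}  total {0,4,6,8}
Reachable = {0,4,6,8}

Answer: UNREACHABLE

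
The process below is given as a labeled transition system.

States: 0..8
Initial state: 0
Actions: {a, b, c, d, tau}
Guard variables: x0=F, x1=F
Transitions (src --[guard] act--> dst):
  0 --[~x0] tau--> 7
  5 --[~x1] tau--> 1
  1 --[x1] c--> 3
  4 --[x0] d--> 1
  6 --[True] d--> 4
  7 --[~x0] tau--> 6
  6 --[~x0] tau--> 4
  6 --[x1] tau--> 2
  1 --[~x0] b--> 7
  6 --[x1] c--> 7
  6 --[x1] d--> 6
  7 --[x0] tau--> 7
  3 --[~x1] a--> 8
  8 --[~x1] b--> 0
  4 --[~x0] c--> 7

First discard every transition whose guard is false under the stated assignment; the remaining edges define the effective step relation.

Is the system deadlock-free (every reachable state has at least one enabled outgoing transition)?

Reach set: {0,4,6,7}
  0: tau→7  [1 out]
  4: c→7  [1 out]
  6: d→4  tau→4  [2 out]
  7: tau→6  [1 out]

Answer: DEADLOCK-FREE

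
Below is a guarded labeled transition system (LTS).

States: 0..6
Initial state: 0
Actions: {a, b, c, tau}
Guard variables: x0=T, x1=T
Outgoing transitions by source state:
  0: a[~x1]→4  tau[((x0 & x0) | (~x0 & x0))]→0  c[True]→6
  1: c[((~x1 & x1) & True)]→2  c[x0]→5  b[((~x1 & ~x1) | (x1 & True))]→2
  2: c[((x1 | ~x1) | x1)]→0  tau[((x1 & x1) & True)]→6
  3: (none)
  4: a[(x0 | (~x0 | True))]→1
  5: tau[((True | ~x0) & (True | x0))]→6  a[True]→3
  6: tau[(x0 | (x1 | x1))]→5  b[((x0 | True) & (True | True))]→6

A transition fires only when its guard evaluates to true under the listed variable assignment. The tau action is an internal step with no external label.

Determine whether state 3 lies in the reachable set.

Answer: REACHABLE

Working:
Guard filter leaves 11 enabled edge(s).
depth 0: {0}
depth 1: {6}  cumulative {0,6}
depth 2: {5}  cumulative {0,5,6}
depth 3: {3}  cumulative {0,3,5,6}
Reachable = {0,3,5,6}
Path to 3: c·tau·a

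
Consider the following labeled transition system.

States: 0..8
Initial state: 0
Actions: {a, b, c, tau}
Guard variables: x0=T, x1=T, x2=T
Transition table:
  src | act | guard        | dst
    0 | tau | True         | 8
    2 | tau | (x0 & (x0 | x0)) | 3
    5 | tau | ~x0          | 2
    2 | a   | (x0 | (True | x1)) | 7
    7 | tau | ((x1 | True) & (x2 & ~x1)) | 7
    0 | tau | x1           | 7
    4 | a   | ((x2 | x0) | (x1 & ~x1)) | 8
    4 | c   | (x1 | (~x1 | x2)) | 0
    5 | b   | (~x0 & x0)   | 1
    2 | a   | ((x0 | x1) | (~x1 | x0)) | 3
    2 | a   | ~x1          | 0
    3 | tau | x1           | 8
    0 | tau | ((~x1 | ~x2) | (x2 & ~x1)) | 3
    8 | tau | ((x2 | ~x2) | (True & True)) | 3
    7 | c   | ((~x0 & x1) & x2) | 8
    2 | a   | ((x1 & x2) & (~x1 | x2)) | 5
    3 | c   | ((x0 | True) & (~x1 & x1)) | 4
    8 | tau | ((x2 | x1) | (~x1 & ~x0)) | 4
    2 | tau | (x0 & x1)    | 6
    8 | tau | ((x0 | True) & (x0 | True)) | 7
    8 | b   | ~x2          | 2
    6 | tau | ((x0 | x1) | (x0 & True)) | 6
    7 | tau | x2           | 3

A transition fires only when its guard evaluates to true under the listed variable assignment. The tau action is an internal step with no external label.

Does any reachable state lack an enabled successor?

Answer: DEADLOCK-FREE

Trace:
R = {0,3,4,7,8}
  0: tau→7  tau→8  [2 exit(s)]
  3: tau→8  [1 exit(s)]
  4: a→8  c→0  [2 exit(s)]
  7: tau→3  [1 exit(s)]
  8: tau→3  tau→4  tau→7  [3 exit(s)]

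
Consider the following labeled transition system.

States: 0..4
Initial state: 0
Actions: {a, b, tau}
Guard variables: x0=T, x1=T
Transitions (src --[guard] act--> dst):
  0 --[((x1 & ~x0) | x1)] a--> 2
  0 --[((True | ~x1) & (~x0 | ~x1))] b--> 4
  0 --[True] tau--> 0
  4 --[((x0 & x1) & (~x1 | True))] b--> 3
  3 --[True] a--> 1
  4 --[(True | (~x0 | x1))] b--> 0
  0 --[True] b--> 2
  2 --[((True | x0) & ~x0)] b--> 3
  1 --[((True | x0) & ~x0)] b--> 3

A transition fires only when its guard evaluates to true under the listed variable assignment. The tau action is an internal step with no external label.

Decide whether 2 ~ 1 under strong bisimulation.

Compute ~ classes (split until stable):
  round 0: {{0,1,2,3,4}}
  round 1: {{0},{1,2},{3},{4}}
stable after 2 split(s): 4 block(s)
[2]={1,2}  [1]={1,2}

Answer: BISIMILAR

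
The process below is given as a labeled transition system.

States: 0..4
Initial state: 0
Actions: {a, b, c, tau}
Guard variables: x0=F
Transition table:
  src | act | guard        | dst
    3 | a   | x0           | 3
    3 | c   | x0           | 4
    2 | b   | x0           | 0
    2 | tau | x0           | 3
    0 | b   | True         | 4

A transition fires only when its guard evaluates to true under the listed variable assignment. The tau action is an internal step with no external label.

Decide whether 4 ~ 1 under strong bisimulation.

Answer: BISIMILAR

Analysis:
Compute ~ classes (split until stable):
  π0 = {{0,1,2,3,4}}
  π1 = {{0},{1,2,3,4}}
2 equivalence class(es) (converged in 2)
class of 4: {1,2,3,4}; class of 1: {1,2,3,4}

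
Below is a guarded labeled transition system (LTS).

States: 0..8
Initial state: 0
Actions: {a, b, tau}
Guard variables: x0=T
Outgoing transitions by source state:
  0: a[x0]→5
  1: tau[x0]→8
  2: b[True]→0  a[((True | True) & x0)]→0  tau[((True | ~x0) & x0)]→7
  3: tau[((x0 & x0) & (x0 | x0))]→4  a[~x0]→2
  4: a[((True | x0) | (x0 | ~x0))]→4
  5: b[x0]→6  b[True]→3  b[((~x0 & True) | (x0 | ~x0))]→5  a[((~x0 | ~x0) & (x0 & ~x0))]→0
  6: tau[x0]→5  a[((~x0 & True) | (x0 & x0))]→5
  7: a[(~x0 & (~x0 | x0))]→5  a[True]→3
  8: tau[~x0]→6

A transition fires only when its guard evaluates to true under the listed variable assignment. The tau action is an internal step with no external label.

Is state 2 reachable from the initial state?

13 transition(s) survive guard evaluation.
Layer 0: {0}
Layer 1: {5}  now seen {0,5}
Layer 2: {3,6}  now seen {0,3,5,6}
Layer 3: {4}  now seen {0,3,4,5,6}
R = {0,3,4,5,6}

Answer: UNREACHABLE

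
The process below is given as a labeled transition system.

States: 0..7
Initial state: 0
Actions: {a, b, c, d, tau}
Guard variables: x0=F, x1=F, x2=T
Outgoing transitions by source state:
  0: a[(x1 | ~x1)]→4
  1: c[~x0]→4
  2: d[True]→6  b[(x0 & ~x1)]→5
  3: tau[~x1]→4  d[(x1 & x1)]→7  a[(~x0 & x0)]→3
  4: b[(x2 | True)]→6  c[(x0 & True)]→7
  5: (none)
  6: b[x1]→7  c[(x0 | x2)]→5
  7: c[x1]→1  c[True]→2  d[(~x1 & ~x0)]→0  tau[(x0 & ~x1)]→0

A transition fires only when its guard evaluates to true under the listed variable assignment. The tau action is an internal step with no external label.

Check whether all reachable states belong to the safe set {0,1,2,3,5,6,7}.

Answer: INVARIANT VIOLATED at state 4

Working:
Safe = {0,1,2,3,5,6,7}
R = {0,4,5,6}
  0: ok
  4: outside
  5: ok
  6: ok
counterexample path to 4: a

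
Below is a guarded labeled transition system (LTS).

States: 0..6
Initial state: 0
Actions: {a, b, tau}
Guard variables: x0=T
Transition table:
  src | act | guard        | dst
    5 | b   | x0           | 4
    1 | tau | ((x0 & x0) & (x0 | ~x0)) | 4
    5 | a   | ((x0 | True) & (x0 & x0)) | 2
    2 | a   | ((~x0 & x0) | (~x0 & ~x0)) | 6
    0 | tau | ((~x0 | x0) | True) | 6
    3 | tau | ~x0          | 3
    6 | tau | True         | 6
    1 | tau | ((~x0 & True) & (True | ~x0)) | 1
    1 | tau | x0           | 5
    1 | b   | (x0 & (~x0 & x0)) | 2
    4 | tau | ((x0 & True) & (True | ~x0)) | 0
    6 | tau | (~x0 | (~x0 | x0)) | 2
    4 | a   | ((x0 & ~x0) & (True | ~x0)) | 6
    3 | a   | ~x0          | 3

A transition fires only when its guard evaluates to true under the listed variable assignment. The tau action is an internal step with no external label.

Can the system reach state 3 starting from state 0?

Answer: UNREACHABLE

Working:
After dropping false guards: 8 live edges.
Layer 0: {0}
Layer 1: {6}  cumulative {0,6}
Layer 2: {2}  cumulative {0,2,6}
R = {0,2,6}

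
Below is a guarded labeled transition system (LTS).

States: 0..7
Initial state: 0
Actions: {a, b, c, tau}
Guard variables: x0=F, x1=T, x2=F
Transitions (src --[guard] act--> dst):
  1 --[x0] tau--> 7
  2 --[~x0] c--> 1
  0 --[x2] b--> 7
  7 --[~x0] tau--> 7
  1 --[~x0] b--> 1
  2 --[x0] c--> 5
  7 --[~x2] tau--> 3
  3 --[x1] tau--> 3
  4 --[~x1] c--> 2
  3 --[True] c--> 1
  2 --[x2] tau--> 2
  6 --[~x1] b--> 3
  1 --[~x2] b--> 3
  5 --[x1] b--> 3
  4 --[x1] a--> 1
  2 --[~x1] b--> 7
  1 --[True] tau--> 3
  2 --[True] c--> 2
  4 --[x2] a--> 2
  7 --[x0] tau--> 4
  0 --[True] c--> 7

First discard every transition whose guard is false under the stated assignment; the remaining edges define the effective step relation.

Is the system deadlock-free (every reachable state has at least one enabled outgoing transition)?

Answer: DEADLOCK-FREE

Working:
R = {0,1,3,7}
  0: c→7  [deg 1]
  1: b→1  b→3  tau→3  [deg 3]
  3: c→1  tau→3  [deg 2]
  7: tau→3  tau→7  [deg 2]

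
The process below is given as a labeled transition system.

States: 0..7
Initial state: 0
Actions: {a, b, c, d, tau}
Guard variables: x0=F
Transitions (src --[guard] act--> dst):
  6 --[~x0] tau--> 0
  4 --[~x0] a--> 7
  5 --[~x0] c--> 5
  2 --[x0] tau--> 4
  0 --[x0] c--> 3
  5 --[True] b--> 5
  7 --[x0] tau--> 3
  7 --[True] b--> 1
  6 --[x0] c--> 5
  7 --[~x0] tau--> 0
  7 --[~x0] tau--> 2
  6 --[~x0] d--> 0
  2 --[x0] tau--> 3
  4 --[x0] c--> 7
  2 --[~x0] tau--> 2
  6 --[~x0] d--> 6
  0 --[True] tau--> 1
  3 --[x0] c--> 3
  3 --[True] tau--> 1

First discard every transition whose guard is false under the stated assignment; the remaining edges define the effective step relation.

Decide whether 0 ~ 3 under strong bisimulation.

Answer: BISIMILAR

Working:
Compute ~ classes (split until stable):
  round 0: {{0,1,2,3,4,5,6,7}}
  round 1: {{0,2,3},{1},{4},{5},{6},{7}}
  round 2: {{0,3},{1},{2},{4},{5},{6},{7}}
stable after 3 split(s): 7 block(s)
[0]={0,3}  [3]={0,3}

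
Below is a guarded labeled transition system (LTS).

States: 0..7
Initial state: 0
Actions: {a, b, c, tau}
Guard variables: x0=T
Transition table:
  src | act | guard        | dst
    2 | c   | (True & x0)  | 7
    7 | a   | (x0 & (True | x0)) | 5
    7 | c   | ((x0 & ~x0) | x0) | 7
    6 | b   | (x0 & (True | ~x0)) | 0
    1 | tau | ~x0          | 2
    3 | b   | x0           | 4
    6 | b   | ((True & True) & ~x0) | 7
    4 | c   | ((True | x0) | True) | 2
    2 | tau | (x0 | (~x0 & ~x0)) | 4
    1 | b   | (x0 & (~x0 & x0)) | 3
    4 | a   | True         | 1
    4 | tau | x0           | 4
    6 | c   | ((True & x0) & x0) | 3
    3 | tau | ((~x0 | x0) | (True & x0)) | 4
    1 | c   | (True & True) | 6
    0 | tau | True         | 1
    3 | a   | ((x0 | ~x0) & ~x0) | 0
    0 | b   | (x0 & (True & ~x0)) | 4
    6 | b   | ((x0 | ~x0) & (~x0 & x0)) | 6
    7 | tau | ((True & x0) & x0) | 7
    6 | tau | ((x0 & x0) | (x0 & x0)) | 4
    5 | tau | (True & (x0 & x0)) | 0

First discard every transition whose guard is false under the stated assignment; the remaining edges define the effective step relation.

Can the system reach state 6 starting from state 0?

16 transition(s) survive guard evaluation.
depth 0: {0}
depth 1: {1}  total {0,1}
depth 2: {6}  total {0,1,6}
depth 3: {3,4}  total {0,1,3,4,6}
depth 4: {2}  total {0,1,2,3,4,6}
depth 5: {7}  total {0,1,2,3,4,6,7}
depth 6: {5}  total {0,1,2,3,4,5,6,7}
Reach set: {0,1,2,3,4,5,6,7}
witness 6: tau·c

Answer: REACHABLE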